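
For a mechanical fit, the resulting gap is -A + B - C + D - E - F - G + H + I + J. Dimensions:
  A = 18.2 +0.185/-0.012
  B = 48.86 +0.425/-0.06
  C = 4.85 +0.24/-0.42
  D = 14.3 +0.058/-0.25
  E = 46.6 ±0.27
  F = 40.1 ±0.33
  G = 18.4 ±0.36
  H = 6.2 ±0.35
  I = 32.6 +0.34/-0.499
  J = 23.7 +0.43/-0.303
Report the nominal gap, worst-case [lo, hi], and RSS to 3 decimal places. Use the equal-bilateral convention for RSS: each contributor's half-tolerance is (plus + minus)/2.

nominal=-2.490 wc=[-5.337,0.505] rss=0.972

Stack each dimension's contribution:
  -A: nom -18.200 → Σnom=-18.200; wc +0.012/-0.185 → slack +0.012/-0.185; half-tol=0.099, Σhalf²=0.009702
  +B: nom +48.860 → Σnom=30.660; wc +0.425/-0.060 → slack +0.437/-0.245; half-tol=0.242, Σhalf²=0.068508
  -C: nom -4.850 → Σnom=25.810; wc +0.420/-0.240 → slack +0.857/-0.485; half-tol=0.330, Σhalf²=0.177408
  +D: nom +14.300 → Σnom=40.110; wc +0.058/-0.250 → slack +0.915/-0.735; half-tol=0.154, Σhalf²=0.201124
  -E: nom -46.600 → Σnom=-6.490; wc +0.270/-0.270 → slack +1.185/-1.005; half-tol=0.270, Σhalf²=0.274025
  -F: nom -40.100 → Σnom=-46.590; wc +0.330/-0.330 → slack +1.515/-1.335; half-tol=0.330, Σhalf²=0.382925
  -G: nom -18.400 → Σnom=-64.990; wc +0.360/-0.360 → slack +1.875/-1.695; half-tol=0.360, Σhalf²=0.512525
  +H: nom +6.200 → Σnom=-58.790; wc +0.350/-0.350 → slack +2.225/-2.045; half-tol=0.350, Σhalf²=0.635024
  +I: nom +32.600 → Σnom=-26.190; wc +0.340/-0.499 → slack +2.565/-2.544; half-tol=0.419, Σhalf²=0.811005
  +J: nom +23.700 → Σnom=-2.490; wc +0.430/-0.303 → slack +2.995/-2.847; half-tol=0.366, Σhalf²=0.945327
Nominal = -2.490. Worst-case = [-2.490 - 2.847, -2.490 + 2.995] = [-5.337, 0.505]. RSS = √0.945327 = 0.972.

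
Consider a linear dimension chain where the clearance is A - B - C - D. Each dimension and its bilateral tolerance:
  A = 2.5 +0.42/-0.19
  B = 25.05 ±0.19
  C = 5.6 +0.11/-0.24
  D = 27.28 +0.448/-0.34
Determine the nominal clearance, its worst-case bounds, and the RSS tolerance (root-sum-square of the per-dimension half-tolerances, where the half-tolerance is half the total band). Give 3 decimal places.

nominal=-55.430 wc=[-56.368,-54.240] rss=0.561

Stack each dimension's contribution:
  +A: nom +2.500 → Σnom=2.500; wc +0.420/-0.190 → slack +0.420/-0.190; half-tol=0.305, Σhalf²=0.093025
  -B: nom -25.050 → Σnom=-22.550; wc +0.190/-0.190 → slack +0.610/-0.380; half-tol=0.190, Σhalf²=0.129125
  -C: nom -5.600 → Σnom=-28.150; wc +0.240/-0.110 → slack +0.850/-0.490; half-tol=0.175, Σhalf²=0.159750
  -D: nom -27.280 → Σnom=-55.430; wc +0.340/-0.448 → slack +1.190/-0.938; half-tol=0.394, Σhalf²=0.314986
Nominal = -55.430. Worst-case = [-55.430 - 0.938, -55.430 + 1.190] = [-56.368, -54.240]. RSS = √0.314986 = 0.561.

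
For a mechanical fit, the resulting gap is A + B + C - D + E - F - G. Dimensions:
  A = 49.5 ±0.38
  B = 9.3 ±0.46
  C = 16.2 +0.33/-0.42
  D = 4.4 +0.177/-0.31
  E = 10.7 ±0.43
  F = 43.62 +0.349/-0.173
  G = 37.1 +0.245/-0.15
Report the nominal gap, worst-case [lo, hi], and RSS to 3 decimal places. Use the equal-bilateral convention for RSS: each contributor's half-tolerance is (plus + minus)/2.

Stack each dimension's contribution:
  +A: nom +49.500 → Σnom=49.500; wc +0.380/-0.380 → slack +0.380/-0.380; half-tol=0.380, Σhalf²=0.144400
  +B: nom +9.300 → Σnom=58.800; wc +0.460/-0.460 → slack +0.840/-0.840; half-tol=0.460, Σhalf²=0.356000
  +C: nom +16.200 → Σnom=75.000; wc +0.330/-0.420 → slack +1.170/-1.260; half-tol=0.375, Σhalf²=0.496625
  -D: nom -4.400 → Σnom=70.600; wc +0.310/-0.177 → slack +1.480/-1.437; half-tol=0.243, Σhalf²=0.555917
  +E: nom +10.700 → Σnom=81.300; wc +0.430/-0.430 → slack +1.910/-1.867; half-tol=0.430, Σhalf²=0.740817
  -F: nom -43.620 → Σnom=37.680; wc +0.173/-0.349 → slack +2.083/-2.216; half-tol=0.261, Σhalf²=0.808938
  -G: nom -37.100 → Σnom=0.580; wc +0.150/-0.245 → slack +2.233/-2.461; half-tol=0.198, Σhalf²=0.847944
Nominal = 0.580. Worst-case = [0.580 - 2.461, 0.580 + 2.233] = [-1.881, 2.813]. RSS = √0.847944 = 0.921.

nominal=0.580 wc=[-1.881,2.813] rss=0.921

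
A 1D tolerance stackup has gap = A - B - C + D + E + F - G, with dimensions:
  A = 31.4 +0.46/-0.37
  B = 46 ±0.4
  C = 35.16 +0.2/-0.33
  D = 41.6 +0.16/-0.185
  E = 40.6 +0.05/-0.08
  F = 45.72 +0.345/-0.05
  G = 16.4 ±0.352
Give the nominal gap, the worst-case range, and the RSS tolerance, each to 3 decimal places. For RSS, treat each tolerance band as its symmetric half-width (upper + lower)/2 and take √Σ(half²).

Stack each dimension's contribution:
  +A: nom +31.400 → Σnom=31.400; wc +0.460/-0.370 → slack +0.460/-0.370; half-tol=0.415, Σhalf²=0.172225
  -B: nom -46.000 → Σnom=-14.600; wc +0.400/-0.400 → slack +0.860/-0.770; half-tol=0.400, Σhalf²=0.332225
  -C: nom -35.160 → Σnom=-49.760; wc +0.330/-0.200 → slack +1.190/-0.970; half-tol=0.265, Σhalf²=0.402450
  +D: nom +41.600 → Σnom=-8.160; wc +0.160/-0.185 → slack +1.350/-1.155; half-tol=0.172, Σhalf²=0.432206
  +E: nom +40.600 → Σnom=32.440; wc +0.050/-0.080 → slack +1.400/-1.235; half-tol=0.065, Σhalf²=0.436431
  +F: nom +45.720 → Σnom=78.160; wc +0.345/-0.050 → slack +1.745/-1.285; half-tol=0.197, Σhalf²=0.475438
  -G: nom -16.400 → Σnom=61.760; wc +0.352/-0.352 → slack +2.097/-1.637; half-tol=0.352, Σhalf²=0.599342
Nominal = 61.760. Worst-case = [61.760 - 1.637, 61.760 + 2.097] = [60.123, 63.857]. RSS = √0.599342 = 0.774.

nominal=61.760 wc=[60.123,63.857] rss=0.774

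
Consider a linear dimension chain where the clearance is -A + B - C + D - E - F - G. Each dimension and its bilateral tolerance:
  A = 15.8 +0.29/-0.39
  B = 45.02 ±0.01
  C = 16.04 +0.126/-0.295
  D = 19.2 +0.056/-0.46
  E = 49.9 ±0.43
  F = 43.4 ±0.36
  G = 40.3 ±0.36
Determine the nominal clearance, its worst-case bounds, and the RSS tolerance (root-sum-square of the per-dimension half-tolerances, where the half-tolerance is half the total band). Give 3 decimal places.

Stack each dimension's contribution:
  -A: nom -15.800 → Σnom=-15.800; wc +0.390/-0.290 → slack +0.390/-0.290; half-tol=0.340, Σhalf²=0.115600
  +B: nom +45.020 → Σnom=29.220; wc +0.010/-0.010 → slack +0.400/-0.300; half-tol=0.010, Σhalf²=0.115700
  -C: nom -16.040 → Σnom=13.180; wc +0.295/-0.126 → slack +0.695/-0.426; half-tol=0.210, Σhalf²=0.160010
  +D: nom +19.200 → Σnom=32.380; wc +0.056/-0.460 → slack +0.751/-0.886; half-tol=0.258, Σhalf²=0.226574
  -E: nom -49.900 → Σnom=-17.520; wc +0.430/-0.430 → slack +1.181/-1.316; half-tol=0.430, Σhalf²=0.411474
  -F: nom -43.400 → Σnom=-60.920; wc +0.360/-0.360 → slack +1.541/-1.676; half-tol=0.360, Σhalf²=0.541074
  -G: nom -40.300 → Σnom=-101.220; wc +0.360/-0.360 → slack +1.901/-2.036; half-tol=0.360, Σhalf²=0.670674
Nominal = -101.220. Worst-case = [-101.220 - 2.036, -101.220 + 1.901] = [-103.256, -99.319]. RSS = √0.670674 = 0.819.

nominal=-101.220 wc=[-103.256,-99.319] rss=0.819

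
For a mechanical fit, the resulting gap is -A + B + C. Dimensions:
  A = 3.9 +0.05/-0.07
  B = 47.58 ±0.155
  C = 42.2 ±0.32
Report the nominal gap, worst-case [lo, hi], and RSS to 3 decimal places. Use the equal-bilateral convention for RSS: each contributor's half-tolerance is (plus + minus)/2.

nominal=85.880 wc=[85.355,86.425] rss=0.361

Stack each dimension's contribution:
  -A: nom -3.900 → Σnom=-3.900; wc +0.070/-0.050 → slack +0.070/-0.050; half-tol=0.060, Σhalf²=0.003600
  +B: nom +47.580 → Σnom=43.680; wc +0.155/-0.155 → slack +0.225/-0.205; half-tol=0.155, Σhalf²=0.027625
  +C: nom +42.200 → Σnom=85.880; wc +0.320/-0.320 → slack +0.545/-0.525; half-tol=0.320, Σhalf²=0.130025
Nominal = 85.880. Worst-case = [85.880 - 0.525, 85.880 + 0.545] = [85.355, 86.425]. RSS = √0.130025 = 0.361.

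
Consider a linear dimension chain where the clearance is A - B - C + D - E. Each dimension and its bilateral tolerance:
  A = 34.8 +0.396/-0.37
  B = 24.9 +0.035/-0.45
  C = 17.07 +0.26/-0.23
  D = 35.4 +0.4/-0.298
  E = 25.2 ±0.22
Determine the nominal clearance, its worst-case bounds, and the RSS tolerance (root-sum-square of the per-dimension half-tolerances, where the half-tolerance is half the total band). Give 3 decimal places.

nominal=3.030 wc=[1.847,4.726] rss=0.660

Stack each dimension's contribution:
  +A: nom +34.800 → Σnom=34.800; wc +0.396/-0.370 → slack +0.396/-0.370; half-tol=0.383, Σhalf²=0.146689
  -B: nom -24.900 → Σnom=9.900; wc +0.450/-0.035 → slack +0.846/-0.405; half-tol=0.242, Σhalf²=0.205495
  -C: nom -17.070 → Σnom=-7.170; wc +0.230/-0.260 → slack +1.076/-0.665; half-tol=0.245, Σhalf²=0.265520
  +D: nom +35.400 → Σnom=28.230; wc +0.400/-0.298 → slack +1.476/-0.963; half-tol=0.349, Σhalf²=0.387321
  -E: nom -25.200 → Σnom=3.030; wc +0.220/-0.220 → slack +1.696/-1.183; half-tol=0.220, Σhalf²=0.435721
Nominal = 3.030. Worst-case = [3.030 - 1.183, 3.030 + 1.696] = [1.847, 4.726]. RSS = √0.435721 = 0.660.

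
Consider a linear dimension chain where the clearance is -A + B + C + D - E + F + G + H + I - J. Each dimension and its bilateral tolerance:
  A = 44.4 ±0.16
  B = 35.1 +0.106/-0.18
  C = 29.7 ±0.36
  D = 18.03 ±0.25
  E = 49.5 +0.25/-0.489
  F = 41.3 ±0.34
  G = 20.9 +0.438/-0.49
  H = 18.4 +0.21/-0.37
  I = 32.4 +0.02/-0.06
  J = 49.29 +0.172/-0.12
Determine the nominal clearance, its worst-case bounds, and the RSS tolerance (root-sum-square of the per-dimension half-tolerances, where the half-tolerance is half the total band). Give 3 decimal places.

Stack each dimension's contribution:
  -A: nom -44.400 → Σnom=-44.400; wc +0.160/-0.160 → slack +0.160/-0.160; half-tol=0.160, Σhalf²=0.025600
  +B: nom +35.100 → Σnom=-9.300; wc +0.106/-0.180 → slack +0.266/-0.340; half-tol=0.143, Σhalf²=0.046049
  +C: nom +29.700 → Σnom=20.400; wc +0.360/-0.360 → slack +0.626/-0.700; half-tol=0.360, Σhalf²=0.175649
  +D: nom +18.030 → Σnom=38.430; wc +0.250/-0.250 → slack +0.876/-0.950; half-tol=0.250, Σhalf²=0.238149
  -E: nom -49.500 → Σnom=-11.070; wc +0.489/-0.250 → slack +1.365/-1.200; half-tol=0.369, Σhalf²=0.374679
  +F: nom +41.300 → Σnom=30.230; wc +0.340/-0.340 → slack +1.705/-1.540; half-tol=0.340, Σhalf²=0.490279
  +G: nom +20.900 → Σnom=51.130; wc +0.438/-0.490 → slack +2.143/-2.030; half-tol=0.464, Σhalf²=0.705575
  +H: nom +18.400 → Σnom=69.530; wc +0.210/-0.370 → slack +2.353/-2.400; half-tol=0.290, Σhalf²=0.789675
  +I: nom +32.400 → Σnom=101.930; wc +0.020/-0.060 → slack +2.373/-2.460; half-tol=0.040, Σhalf²=0.791275
  -J: nom -49.290 → Σnom=52.640; wc +0.120/-0.172 → slack +2.493/-2.632; half-tol=0.146, Σhalf²=0.812591
Nominal = 52.640. Worst-case = [52.640 - 2.632, 52.640 + 2.493] = [50.008, 55.133]. RSS = √0.812591 = 0.901.

nominal=52.640 wc=[50.008,55.133] rss=0.901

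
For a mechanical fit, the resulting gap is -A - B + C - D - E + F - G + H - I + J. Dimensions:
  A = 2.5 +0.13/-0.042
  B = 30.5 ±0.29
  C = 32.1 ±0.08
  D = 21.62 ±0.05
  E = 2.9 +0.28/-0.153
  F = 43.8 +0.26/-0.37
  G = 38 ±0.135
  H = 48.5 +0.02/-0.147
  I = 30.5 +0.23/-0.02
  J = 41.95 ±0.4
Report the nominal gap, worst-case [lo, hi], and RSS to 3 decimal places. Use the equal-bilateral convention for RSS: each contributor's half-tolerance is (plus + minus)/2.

nominal=40.330 wc=[38.218,41.780] rss=0.669

Stack each dimension's contribution:
  -A: nom -2.500 → Σnom=-2.500; wc +0.042/-0.130 → slack +0.042/-0.130; half-tol=0.086, Σhalf²=0.007396
  -B: nom -30.500 → Σnom=-33.000; wc +0.290/-0.290 → slack +0.332/-0.420; half-tol=0.290, Σhalf²=0.091496
  +C: nom +32.100 → Σnom=-0.900; wc +0.080/-0.080 → slack +0.412/-0.500; half-tol=0.080, Σhalf²=0.097896
  -D: nom -21.620 → Σnom=-22.520; wc +0.050/-0.050 → slack +0.462/-0.550; half-tol=0.050, Σhalf²=0.100396
  -E: nom -2.900 → Σnom=-25.420; wc +0.153/-0.280 → slack +0.615/-0.830; half-tol=0.217, Σhalf²=0.147268
  +F: nom +43.800 → Σnom=18.380; wc +0.260/-0.370 → slack +0.875/-1.200; half-tol=0.315, Σhalf²=0.246493
  -G: nom -38.000 → Σnom=-19.620; wc +0.135/-0.135 → slack +1.010/-1.335; half-tol=0.135, Σhalf²=0.264718
  +H: nom +48.500 → Σnom=28.880; wc +0.020/-0.147 → slack +1.030/-1.482; half-tol=0.083, Σhalf²=0.271691
  -I: nom -30.500 → Σnom=-1.620; wc +0.020/-0.230 → slack +1.050/-1.712; half-tol=0.125, Σhalf²=0.287316
  +J: nom +41.950 → Σnom=40.330; wc +0.400/-0.400 → slack +1.450/-2.112; half-tol=0.400, Σhalf²=0.447316
Nominal = 40.330. Worst-case = [40.330 - 2.112, 40.330 + 1.450] = [38.218, 41.780]. RSS = √0.447316 = 0.669.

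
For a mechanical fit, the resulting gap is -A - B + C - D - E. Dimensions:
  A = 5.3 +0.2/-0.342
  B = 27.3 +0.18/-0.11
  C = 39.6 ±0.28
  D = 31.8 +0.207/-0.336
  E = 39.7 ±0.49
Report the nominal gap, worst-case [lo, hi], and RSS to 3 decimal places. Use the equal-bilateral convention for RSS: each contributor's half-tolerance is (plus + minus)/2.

Stack each dimension's contribution:
  -A: nom -5.300 → Σnom=-5.300; wc +0.342/-0.200 → slack +0.342/-0.200; half-tol=0.271, Σhalf²=0.073441
  -B: nom -27.300 → Σnom=-32.600; wc +0.110/-0.180 → slack +0.452/-0.380; half-tol=0.145, Σhalf²=0.094466
  +C: nom +39.600 → Σnom=7.000; wc +0.280/-0.280 → slack +0.732/-0.660; half-tol=0.280, Σhalf²=0.172866
  -D: nom -31.800 → Σnom=-24.800; wc +0.336/-0.207 → slack +1.068/-0.867; half-tol=0.272, Σhalf²=0.246578
  -E: nom -39.700 → Σnom=-64.500; wc +0.490/-0.490 → slack +1.558/-1.357; half-tol=0.490, Σhalf²=0.486678
Nominal = -64.500. Worst-case = [-64.500 - 1.357, -64.500 + 1.558] = [-65.857, -62.942]. RSS = √0.486678 = 0.698.

nominal=-64.500 wc=[-65.857,-62.942] rss=0.698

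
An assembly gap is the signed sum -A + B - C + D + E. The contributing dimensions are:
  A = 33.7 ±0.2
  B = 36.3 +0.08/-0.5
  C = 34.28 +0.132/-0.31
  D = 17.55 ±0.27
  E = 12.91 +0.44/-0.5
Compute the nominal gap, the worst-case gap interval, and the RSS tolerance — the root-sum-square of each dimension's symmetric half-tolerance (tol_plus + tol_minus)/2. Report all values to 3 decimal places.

nominal=-1.220 wc=[-2.822,0.080] rss=0.683

Stack each dimension's contribution:
  -A: nom -33.700 → Σnom=-33.700; wc +0.200/-0.200 → slack +0.200/-0.200; half-tol=0.200, Σhalf²=0.040000
  +B: nom +36.300 → Σnom=2.600; wc +0.080/-0.500 → slack +0.280/-0.700; half-tol=0.290, Σhalf²=0.124100
  -C: nom -34.280 → Σnom=-31.680; wc +0.310/-0.132 → slack +0.590/-0.832; half-tol=0.221, Σhalf²=0.172941
  +D: nom +17.550 → Σnom=-14.130; wc +0.270/-0.270 → slack +0.860/-1.102; half-tol=0.270, Σhalf²=0.245841
  +E: nom +12.910 → Σnom=-1.220; wc +0.440/-0.500 → slack +1.300/-1.602; half-tol=0.470, Σhalf²=0.466741
Nominal = -1.220. Worst-case = [-1.220 - 1.602, -1.220 + 1.300] = [-2.822, 0.080]. RSS = √0.466741 = 0.683.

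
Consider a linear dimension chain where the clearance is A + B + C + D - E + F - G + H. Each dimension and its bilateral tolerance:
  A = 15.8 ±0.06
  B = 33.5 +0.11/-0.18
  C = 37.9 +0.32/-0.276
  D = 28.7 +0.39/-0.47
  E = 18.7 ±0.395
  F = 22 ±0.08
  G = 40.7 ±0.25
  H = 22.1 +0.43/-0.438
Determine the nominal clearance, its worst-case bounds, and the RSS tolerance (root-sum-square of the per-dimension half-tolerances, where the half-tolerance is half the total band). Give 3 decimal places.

nominal=100.600 wc=[98.451,102.635] rss=0.844

Stack each dimension's contribution:
  +A: nom +15.800 → Σnom=15.800; wc +0.060/-0.060 → slack +0.060/-0.060; half-tol=0.060, Σhalf²=0.003600
  +B: nom +33.500 → Σnom=49.300; wc +0.110/-0.180 → slack +0.170/-0.240; half-tol=0.145, Σhalf²=0.024625
  +C: nom +37.900 → Σnom=87.200; wc +0.320/-0.276 → slack +0.490/-0.516; half-tol=0.298, Σhalf²=0.113429
  +D: nom +28.700 → Σnom=115.900; wc +0.390/-0.470 → slack +0.880/-0.986; half-tol=0.430, Σhalf²=0.298329
  -E: nom -18.700 → Σnom=97.200; wc +0.395/-0.395 → slack +1.275/-1.381; half-tol=0.395, Σhalf²=0.454354
  +F: nom +22.000 → Σnom=119.200; wc +0.080/-0.080 → slack +1.355/-1.461; half-tol=0.080, Σhalf²=0.460754
  -G: nom -40.700 → Σnom=78.500; wc +0.250/-0.250 → slack +1.605/-1.711; half-tol=0.250, Σhalf²=0.523254
  +H: nom +22.100 → Σnom=100.600; wc +0.430/-0.438 → slack +2.035/-2.149; half-tol=0.434, Σhalf²=0.711610
Nominal = 100.600. Worst-case = [100.600 - 2.149, 100.600 + 2.035] = [98.451, 102.635]. RSS = √0.711610 = 0.844.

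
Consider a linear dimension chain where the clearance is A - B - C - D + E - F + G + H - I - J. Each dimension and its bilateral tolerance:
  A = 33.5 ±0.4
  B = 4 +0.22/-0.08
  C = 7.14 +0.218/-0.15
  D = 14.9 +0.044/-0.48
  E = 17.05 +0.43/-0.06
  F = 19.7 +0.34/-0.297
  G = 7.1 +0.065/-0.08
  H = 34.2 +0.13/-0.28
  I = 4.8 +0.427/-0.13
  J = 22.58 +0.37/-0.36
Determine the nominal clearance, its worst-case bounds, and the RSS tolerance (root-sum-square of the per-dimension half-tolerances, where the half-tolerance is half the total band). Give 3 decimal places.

nominal=18.730 wc=[16.291,21.252] rss=0.839

Stack each dimension's contribution:
  +A: nom +33.500 → Σnom=33.500; wc +0.400/-0.400 → slack +0.400/-0.400; half-tol=0.400, Σhalf²=0.160000
  -B: nom -4.000 → Σnom=29.500; wc +0.080/-0.220 → slack +0.480/-0.620; half-tol=0.150, Σhalf²=0.182500
  -C: nom -7.140 → Σnom=22.360; wc +0.150/-0.218 → slack +0.630/-0.838; half-tol=0.184, Σhalf²=0.216356
  -D: nom -14.900 → Σnom=7.460; wc +0.480/-0.044 → slack +1.110/-0.882; half-tol=0.262, Σhalf²=0.285000
  +E: nom +17.050 → Σnom=24.510; wc +0.430/-0.060 → slack +1.540/-0.942; half-tol=0.245, Σhalf²=0.345025
  -F: nom -19.700 → Σnom=4.810; wc +0.297/-0.340 → slack +1.837/-1.282; half-tol=0.319, Σhalf²=0.446467
  +G: nom +7.100 → Σnom=11.910; wc +0.065/-0.080 → slack +1.902/-1.362; half-tol=0.073, Σhalf²=0.451724
  +H: nom +34.200 → Σnom=46.110; wc +0.130/-0.280 → slack +2.032/-1.642; half-tol=0.205, Σhalf²=0.493749
  -I: nom -4.800 → Σnom=41.310; wc +0.130/-0.427 → slack +2.162/-2.069; half-tol=0.278, Σhalf²=0.571311
  -J: nom -22.580 → Σnom=18.730; wc +0.360/-0.370 → slack +2.522/-2.439; half-tol=0.365, Σhalf²=0.704536
Nominal = 18.730. Worst-case = [18.730 - 2.439, 18.730 + 2.522] = [16.291, 21.252]. RSS = √0.704536 = 0.839.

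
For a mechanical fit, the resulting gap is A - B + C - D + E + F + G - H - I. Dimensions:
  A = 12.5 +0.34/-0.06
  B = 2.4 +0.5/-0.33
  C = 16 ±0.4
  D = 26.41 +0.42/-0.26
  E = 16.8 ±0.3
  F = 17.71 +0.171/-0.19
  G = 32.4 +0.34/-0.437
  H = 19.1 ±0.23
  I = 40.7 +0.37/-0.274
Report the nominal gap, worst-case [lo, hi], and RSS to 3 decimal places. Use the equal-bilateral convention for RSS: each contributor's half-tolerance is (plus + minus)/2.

Stack each dimension's contribution:
  +A: nom +12.500 → Σnom=12.500; wc +0.340/-0.060 → slack +0.340/-0.060; half-tol=0.200, Σhalf²=0.040000
  -B: nom -2.400 → Σnom=10.100; wc +0.330/-0.500 → slack +0.670/-0.560; half-tol=0.415, Σhalf²=0.212225
  +C: nom +16.000 → Σnom=26.100; wc +0.400/-0.400 → slack +1.070/-0.960; half-tol=0.400, Σhalf²=0.372225
  -D: nom -26.410 → Σnom=-0.310; wc +0.260/-0.420 → slack +1.330/-1.380; half-tol=0.340, Σhalf²=0.487825
  +E: nom +16.800 → Σnom=16.490; wc +0.300/-0.300 → slack +1.630/-1.680; half-tol=0.300, Σhalf²=0.577825
  +F: nom +17.710 → Σnom=34.200; wc +0.171/-0.190 → slack +1.801/-1.870; half-tol=0.180, Σhalf²=0.610405
  +G: nom +32.400 → Σnom=66.600; wc +0.340/-0.437 → slack +2.141/-2.307; half-tol=0.389, Σhalf²=0.761338
  -H: nom -19.100 → Σnom=47.500; wc +0.230/-0.230 → slack +2.371/-2.537; half-tol=0.230, Σhalf²=0.814237
  -I: nom -40.700 → Σnom=6.800; wc +0.274/-0.370 → slack +2.645/-2.907; half-tol=0.322, Σhalf²=0.917921
Nominal = 6.800. Worst-case = [6.800 - 2.907, 6.800 + 2.645] = [3.893, 9.445]. RSS = √0.917921 = 0.958.

nominal=6.800 wc=[3.893,9.445] rss=0.958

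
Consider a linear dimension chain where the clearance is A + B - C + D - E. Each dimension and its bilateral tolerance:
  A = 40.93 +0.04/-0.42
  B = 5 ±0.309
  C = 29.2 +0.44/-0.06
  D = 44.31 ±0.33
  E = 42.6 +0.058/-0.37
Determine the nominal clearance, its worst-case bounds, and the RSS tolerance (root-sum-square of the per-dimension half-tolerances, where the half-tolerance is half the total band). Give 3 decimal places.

nominal=18.440 wc=[16.883,19.549] rss=0.605

Stack each dimension's contribution:
  +A: nom +40.930 → Σnom=40.930; wc +0.040/-0.420 → slack +0.040/-0.420; half-tol=0.230, Σhalf²=0.052900
  +B: nom +5.000 → Σnom=45.930; wc +0.309/-0.309 → slack +0.349/-0.729; half-tol=0.309, Σhalf²=0.148381
  -C: nom -29.200 → Σnom=16.730; wc +0.060/-0.440 → slack +0.409/-1.169; half-tol=0.250, Σhalf²=0.210881
  +D: nom +44.310 → Σnom=61.040; wc +0.330/-0.330 → slack +0.739/-1.499; half-tol=0.330, Σhalf²=0.319781
  -E: nom -42.600 → Σnom=18.440; wc +0.370/-0.058 → slack +1.109/-1.557; half-tol=0.214, Σhalf²=0.365577
Nominal = 18.440. Worst-case = [18.440 - 1.557, 18.440 + 1.109] = [16.883, 19.549]. RSS = √0.365577 = 0.605.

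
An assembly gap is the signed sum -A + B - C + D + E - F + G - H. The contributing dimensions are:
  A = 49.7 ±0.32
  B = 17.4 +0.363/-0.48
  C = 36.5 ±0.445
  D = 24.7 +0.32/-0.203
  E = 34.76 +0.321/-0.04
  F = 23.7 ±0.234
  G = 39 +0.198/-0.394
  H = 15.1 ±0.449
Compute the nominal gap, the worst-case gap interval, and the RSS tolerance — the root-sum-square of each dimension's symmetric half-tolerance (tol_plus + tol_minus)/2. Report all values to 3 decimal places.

nominal=-9.140 wc=[-11.705,-6.490] rss=0.961

Stack each dimension's contribution:
  -A: nom -49.700 → Σnom=-49.700; wc +0.320/-0.320 → slack +0.320/-0.320; half-tol=0.320, Σhalf²=0.102400
  +B: nom +17.400 → Σnom=-32.300; wc +0.363/-0.480 → slack +0.683/-0.800; half-tol=0.421, Σhalf²=0.280062
  -C: nom -36.500 → Σnom=-68.800; wc +0.445/-0.445 → slack +1.128/-1.245; half-tol=0.445, Σhalf²=0.478087
  +D: nom +24.700 → Σnom=-44.100; wc +0.320/-0.203 → slack +1.448/-1.448; half-tol=0.262, Σhalf²=0.546470
  +E: nom +34.760 → Σnom=-9.340; wc +0.321/-0.040 → slack +1.769/-1.488; half-tol=0.180, Σhalf²=0.579050
  -F: nom -23.700 → Σnom=-33.040; wc +0.234/-0.234 → slack +2.003/-1.722; half-tol=0.234, Σhalf²=0.633806
  +G: nom +39.000 → Σnom=5.960; wc +0.198/-0.394 → slack +2.201/-2.116; half-tol=0.296, Σhalf²=0.721422
  -H: nom -15.100 → Σnom=-9.140; wc +0.449/-0.449 → slack +2.650/-2.565; half-tol=0.449, Σhalf²=0.923023
Nominal = -9.140. Worst-case = [-9.140 - 2.565, -9.140 + 2.650] = [-11.705, -6.490]. RSS = √0.923023 = 0.961.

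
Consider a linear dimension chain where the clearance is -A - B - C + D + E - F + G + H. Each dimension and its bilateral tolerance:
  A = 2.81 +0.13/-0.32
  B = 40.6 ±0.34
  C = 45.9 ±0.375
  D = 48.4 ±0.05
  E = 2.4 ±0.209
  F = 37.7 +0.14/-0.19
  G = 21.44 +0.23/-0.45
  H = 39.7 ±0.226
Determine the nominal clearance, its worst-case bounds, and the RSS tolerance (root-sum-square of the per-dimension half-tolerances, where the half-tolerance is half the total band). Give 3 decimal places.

Stack each dimension's contribution:
  -A: nom -2.810 → Σnom=-2.810; wc +0.320/-0.130 → slack +0.320/-0.130; half-tol=0.225, Σhalf²=0.050625
  -B: nom -40.600 → Σnom=-43.410; wc +0.340/-0.340 → slack +0.660/-0.470; half-tol=0.340, Σhalf²=0.166225
  -C: nom -45.900 → Σnom=-89.310; wc +0.375/-0.375 → slack +1.035/-0.845; half-tol=0.375, Σhalf²=0.306850
  +D: nom +48.400 → Σnom=-40.910; wc +0.050/-0.050 → slack +1.085/-0.895; half-tol=0.050, Σhalf²=0.309350
  +E: nom +2.400 → Σnom=-38.510; wc +0.209/-0.209 → slack +1.294/-1.104; half-tol=0.209, Σhalf²=0.353031
  -F: nom -37.700 → Σnom=-76.210; wc +0.190/-0.140 → slack +1.484/-1.244; half-tol=0.165, Σhalf²=0.380256
  +G: nom +21.440 → Σnom=-54.770; wc +0.230/-0.450 → slack +1.714/-1.694; half-tol=0.340, Σhalf²=0.495856
  +H: nom +39.700 → Σnom=-15.070; wc +0.226/-0.226 → slack +1.940/-1.920; half-tol=0.226, Σhalf²=0.546932
Nominal = -15.070. Worst-case = [-15.070 - 1.920, -15.070 + 1.940] = [-16.990, -13.130]. RSS = √0.546932 = 0.740.

nominal=-15.070 wc=[-16.990,-13.130] rss=0.740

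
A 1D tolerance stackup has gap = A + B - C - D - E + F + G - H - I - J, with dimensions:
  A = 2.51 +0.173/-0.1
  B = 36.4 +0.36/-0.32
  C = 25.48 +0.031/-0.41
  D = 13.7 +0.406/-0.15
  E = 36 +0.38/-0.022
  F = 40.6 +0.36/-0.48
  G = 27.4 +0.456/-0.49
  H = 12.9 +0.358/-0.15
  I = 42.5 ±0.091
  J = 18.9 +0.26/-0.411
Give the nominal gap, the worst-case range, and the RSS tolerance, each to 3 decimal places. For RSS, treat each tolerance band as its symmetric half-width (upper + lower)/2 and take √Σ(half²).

Stack each dimension's contribution:
  +A: nom +2.510 → Σnom=2.510; wc +0.173/-0.100 → slack +0.173/-0.100; half-tol=0.137, Σhalf²=0.018632
  +B: nom +36.400 → Σnom=38.910; wc +0.360/-0.320 → slack +0.533/-0.420; half-tol=0.340, Σhalf²=0.134232
  -C: nom -25.480 → Σnom=13.430; wc +0.410/-0.031 → slack +0.943/-0.451; half-tol=0.220, Σhalf²=0.182852
  -D: nom -13.700 → Σnom=-0.270; wc +0.150/-0.406 → slack +1.093/-0.857; half-tol=0.278, Σhalf²=0.260136
  -E: nom -36.000 → Σnom=-36.270; wc +0.022/-0.380 → slack +1.115/-1.237; half-tol=0.201, Σhalf²=0.300538
  +F: nom +40.600 → Σnom=4.330; wc +0.360/-0.480 → slack +1.475/-1.717; half-tol=0.420, Σhalf²=0.476938
  +G: nom +27.400 → Σnom=31.730; wc +0.456/-0.490 → slack +1.931/-2.207; half-tol=0.473, Σhalf²=0.700666
  -H: nom -12.900 → Σnom=18.830; wc +0.150/-0.358 → slack +2.081/-2.565; half-tol=0.254, Σhalf²=0.765182
  -I: nom -42.500 → Σnom=-23.670; wc +0.091/-0.091 → slack +2.172/-2.656; half-tol=0.091, Σhalf²=0.773463
  -J: nom -18.900 → Σnom=-42.570; wc +0.411/-0.260 → slack +2.583/-2.916; half-tol=0.336, Σhalf²=0.886024
Nominal = -42.570. Worst-case = [-42.570 - 2.916, -42.570 + 2.583] = [-45.486, -39.987]. RSS = √0.886024 = 0.941.

nominal=-42.570 wc=[-45.486,-39.987] rss=0.941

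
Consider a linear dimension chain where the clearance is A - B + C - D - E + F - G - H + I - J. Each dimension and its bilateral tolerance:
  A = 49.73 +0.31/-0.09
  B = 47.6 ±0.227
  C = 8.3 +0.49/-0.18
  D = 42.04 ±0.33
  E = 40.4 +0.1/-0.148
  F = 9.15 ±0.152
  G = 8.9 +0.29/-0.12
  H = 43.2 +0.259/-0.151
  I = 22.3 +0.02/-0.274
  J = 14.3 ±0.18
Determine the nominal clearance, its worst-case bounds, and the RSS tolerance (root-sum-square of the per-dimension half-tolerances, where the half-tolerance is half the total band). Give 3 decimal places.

Stack each dimension's contribution:
  +A: nom +49.730 → Σnom=49.730; wc +0.310/-0.090 → slack +0.310/-0.090; half-tol=0.200, Σhalf²=0.040000
  -B: nom -47.600 → Σnom=2.130; wc +0.227/-0.227 → slack +0.537/-0.317; half-tol=0.227, Σhalf²=0.091529
  +C: nom +8.300 → Σnom=10.430; wc +0.490/-0.180 → slack +1.027/-0.497; half-tol=0.335, Σhalf²=0.203754
  -D: nom -42.040 → Σnom=-31.610; wc +0.330/-0.330 → slack +1.357/-0.827; half-tol=0.330, Σhalf²=0.312654
  -E: nom -40.400 → Σnom=-72.010; wc +0.148/-0.100 → slack +1.505/-0.927; half-tol=0.124, Σhalf²=0.328030
  +F: nom +9.150 → Σnom=-62.860; wc +0.152/-0.152 → slack +1.657/-1.079; half-tol=0.152, Σhalf²=0.351134
  -G: nom -8.900 → Σnom=-71.760; wc +0.120/-0.290 → slack +1.777/-1.369; half-tol=0.205, Σhalf²=0.393159
  -H: nom -43.200 → Σnom=-114.960; wc +0.151/-0.259 → slack +1.928/-1.628; half-tol=0.205, Σhalf²=0.435184
  +I: nom +22.300 → Σnom=-92.660; wc +0.020/-0.274 → slack +1.948/-1.902; half-tol=0.147, Σhalf²=0.456793
  -J: nom -14.300 → Σnom=-106.960; wc +0.180/-0.180 → slack +2.128/-2.082; half-tol=0.180, Σhalf²=0.489193
Nominal = -106.960. Worst-case = [-106.960 - 2.082, -106.960 + 2.128] = [-109.042, -104.832]. RSS = √0.489193 = 0.699.

nominal=-106.960 wc=[-109.042,-104.832] rss=0.699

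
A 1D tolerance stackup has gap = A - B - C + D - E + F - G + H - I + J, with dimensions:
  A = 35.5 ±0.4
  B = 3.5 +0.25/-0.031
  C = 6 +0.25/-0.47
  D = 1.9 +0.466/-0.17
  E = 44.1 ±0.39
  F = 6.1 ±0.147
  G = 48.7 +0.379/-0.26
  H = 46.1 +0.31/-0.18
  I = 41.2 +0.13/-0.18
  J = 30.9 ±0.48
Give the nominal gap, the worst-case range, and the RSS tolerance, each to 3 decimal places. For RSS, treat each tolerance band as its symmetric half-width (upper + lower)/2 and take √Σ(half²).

Stack each dimension's contribution:
  +A: nom +35.500 → Σnom=35.500; wc +0.400/-0.400 → slack +0.400/-0.400; half-tol=0.400, Σhalf²=0.160000
  -B: nom -3.500 → Σnom=32.000; wc +0.031/-0.250 → slack +0.431/-0.650; half-tol=0.141, Σhalf²=0.179740
  -C: nom -6.000 → Σnom=26.000; wc +0.470/-0.250 → slack +0.901/-0.900; half-tol=0.360, Σhalf²=0.309340
  +D: nom +1.900 → Σnom=27.900; wc +0.466/-0.170 → slack +1.367/-1.070; half-tol=0.318, Σhalf²=0.410464
  -E: nom -44.100 → Σnom=-16.200; wc +0.390/-0.390 → slack +1.757/-1.460; half-tol=0.390, Σhalf²=0.562564
  +F: nom +6.100 → Σnom=-10.100; wc +0.147/-0.147 → slack +1.904/-1.607; half-tol=0.147, Σhalf²=0.584173
  -G: nom -48.700 → Σnom=-58.800; wc +0.260/-0.379 → slack +2.164/-1.986; half-tol=0.320, Σhalf²=0.686254
  +H: nom +46.100 → Σnom=-12.700; wc +0.310/-0.180 → slack +2.474/-2.166; half-tol=0.245, Σhalf²=0.746279
  -I: nom -41.200 → Σnom=-53.900; wc +0.180/-0.130 → slack +2.654/-2.296; half-tol=0.155, Σhalf²=0.770304
  +J: nom +30.900 → Σnom=-23.000; wc +0.480/-0.480 → slack +3.134/-2.776; half-tol=0.480, Σhalf²=1.000703
Nominal = -23.000. Worst-case = [-23.000 - 2.776, -23.000 + 3.134] = [-25.776, -19.866]. RSS = √1.000703 = 1.000.

nominal=-23.000 wc=[-25.776,-19.866] rss=1.000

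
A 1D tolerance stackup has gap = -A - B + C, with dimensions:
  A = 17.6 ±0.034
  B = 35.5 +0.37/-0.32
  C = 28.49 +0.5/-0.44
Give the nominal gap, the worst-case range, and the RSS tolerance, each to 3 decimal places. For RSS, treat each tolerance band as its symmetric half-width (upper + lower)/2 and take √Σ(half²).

nominal=-24.610 wc=[-25.454,-23.756] rss=0.584

Stack each dimension's contribution:
  -A: nom -17.600 → Σnom=-17.600; wc +0.034/-0.034 → slack +0.034/-0.034; half-tol=0.034, Σhalf²=0.001156
  -B: nom -35.500 → Σnom=-53.100; wc +0.320/-0.370 → slack +0.354/-0.404; half-tol=0.345, Σhalf²=0.120181
  +C: nom +28.490 → Σnom=-24.610; wc +0.500/-0.440 → slack +0.854/-0.844; half-tol=0.470, Σhalf²=0.341081
Nominal = -24.610. Worst-case = [-24.610 - 0.844, -24.610 + 0.854] = [-25.454, -23.756]. RSS = √0.341081 = 0.584.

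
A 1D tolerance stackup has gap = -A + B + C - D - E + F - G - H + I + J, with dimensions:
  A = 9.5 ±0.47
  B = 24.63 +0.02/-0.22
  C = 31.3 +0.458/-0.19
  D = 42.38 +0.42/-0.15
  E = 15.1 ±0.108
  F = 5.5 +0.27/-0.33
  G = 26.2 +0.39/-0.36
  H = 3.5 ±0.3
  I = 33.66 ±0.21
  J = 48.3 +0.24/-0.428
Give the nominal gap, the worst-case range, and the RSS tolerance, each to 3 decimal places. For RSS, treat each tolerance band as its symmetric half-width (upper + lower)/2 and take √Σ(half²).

Stack each dimension's contribution:
  -A: nom -9.500 → Σnom=-9.500; wc +0.470/-0.470 → slack +0.470/-0.470; half-tol=0.470, Σhalf²=0.220900
  +B: nom +24.630 → Σnom=15.130; wc +0.020/-0.220 → slack +0.490/-0.690; half-tol=0.120, Σhalf²=0.235300
  +C: nom +31.300 → Σnom=46.430; wc +0.458/-0.190 → slack +0.948/-0.880; half-tol=0.324, Σhalf²=0.340276
  -D: nom -42.380 → Σnom=4.050; wc +0.150/-0.420 → slack +1.098/-1.300; half-tol=0.285, Σhalf²=0.421501
  -E: nom -15.100 → Σnom=-11.050; wc +0.108/-0.108 → slack +1.206/-1.408; half-tol=0.108, Σhalf²=0.433165
  +F: nom +5.500 → Σnom=-5.550; wc +0.270/-0.330 → slack +1.476/-1.738; half-tol=0.300, Σhalf²=0.523165
  -G: nom -26.200 → Σnom=-31.750; wc +0.360/-0.390 → slack +1.836/-2.128; half-tol=0.375, Σhalf²=0.663790
  -H: nom -3.500 → Σnom=-35.250; wc +0.300/-0.300 → slack +2.136/-2.428; half-tol=0.300, Σhalf²=0.753790
  +I: nom +33.660 → Σnom=-1.590; wc +0.210/-0.210 → slack +2.346/-2.638; half-tol=0.210, Σhalf²=0.797890
  +J: nom +48.300 → Σnom=46.710; wc +0.240/-0.428 → slack +2.586/-3.066; half-tol=0.334, Σhalf²=0.909446
Nominal = 46.710. Worst-case = [46.710 - 3.066, 46.710 + 2.586] = [43.644, 49.296]. RSS = √0.909446 = 0.954.

nominal=46.710 wc=[43.644,49.296] rss=0.954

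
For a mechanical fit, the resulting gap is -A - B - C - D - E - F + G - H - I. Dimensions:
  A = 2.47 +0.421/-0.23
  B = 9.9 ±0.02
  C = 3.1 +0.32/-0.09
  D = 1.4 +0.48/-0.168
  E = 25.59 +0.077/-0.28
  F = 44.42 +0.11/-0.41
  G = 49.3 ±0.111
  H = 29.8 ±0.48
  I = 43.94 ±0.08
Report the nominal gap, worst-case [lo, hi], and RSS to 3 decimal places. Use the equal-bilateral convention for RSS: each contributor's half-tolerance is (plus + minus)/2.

Stack each dimension's contribution:
  -A: nom -2.470 → Σnom=-2.470; wc +0.230/-0.421 → slack +0.230/-0.421; half-tol=0.326, Σhalf²=0.105950
  -B: nom -9.900 → Σnom=-12.370; wc +0.020/-0.020 → slack +0.250/-0.441; half-tol=0.020, Σhalf²=0.106350
  -C: nom -3.100 → Σnom=-15.470; wc +0.090/-0.320 → slack +0.340/-0.761; half-tol=0.205, Σhalf²=0.148375
  -D: nom -1.400 → Σnom=-16.870; wc +0.168/-0.480 → slack +0.508/-1.241; half-tol=0.324, Σhalf²=0.253351
  -E: nom -25.590 → Σnom=-42.460; wc +0.280/-0.077 → slack +0.788/-1.318; half-tol=0.179, Σhalf²=0.285214
  -F: nom -44.420 → Σnom=-86.880; wc +0.410/-0.110 → slack +1.198/-1.428; half-tol=0.260, Σhalf²=0.352814
  +G: nom +49.300 → Σnom=-37.580; wc +0.111/-0.111 → slack +1.309/-1.539; half-tol=0.111, Σhalf²=0.365135
  -H: nom -29.800 → Σnom=-67.380; wc +0.480/-0.480 → slack +1.789/-2.019; half-tol=0.480, Σhalf²=0.595535
  -I: nom -43.940 → Σnom=-111.320; wc +0.080/-0.080 → slack +1.869/-2.099; half-tol=0.080, Σhalf²=0.601935
Nominal = -111.320. Worst-case = [-111.320 - 2.099, -111.320 + 1.869] = [-113.419, -109.451]. RSS = √0.601935 = 0.776.

nominal=-111.320 wc=[-113.419,-109.451] rss=0.776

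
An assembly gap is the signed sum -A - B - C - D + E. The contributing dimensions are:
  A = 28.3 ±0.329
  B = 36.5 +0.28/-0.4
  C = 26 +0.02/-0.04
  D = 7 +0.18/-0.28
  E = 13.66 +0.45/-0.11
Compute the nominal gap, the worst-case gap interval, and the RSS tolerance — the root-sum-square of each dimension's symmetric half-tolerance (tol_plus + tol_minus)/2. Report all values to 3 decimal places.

nominal=-84.140 wc=[-85.059,-82.641] rss=0.597

Stack each dimension's contribution:
  -A: nom -28.300 → Σnom=-28.300; wc +0.329/-0.329 → slack +0.329/-0.329; half-tol=0.329, Σhalf²=0.108241
  -B: nom -36.500 → Σnom=-64.800; wc +0.400/-0.280 → slack +0.729/-0.609; half-tol=0.340, Σhalf²=0.223841
  -C: nom -26.000 → Σnom=-90.800; wc +0.040/-0.020 → slack +0.769/-0.629; half-tol=0.030, Σhalf²=0.224741
  -D: nom -7.000 → Σnom=-97.800; wc +0.280/-0.180 → slack +1.049/-0.809; half-tol=0.230, Σhalf²=0.277641
  +E: nom +13.660 → Σnom=-84.140; wc +0.450/-0.110 → slack +1.499/-0.919; half-tol=0.280, Σhalf²=0.356041
Nominal = -84.140. Worst-case = [-84.140 - 0.919, -84.140 + 1.499] = [-85.059, -82.641]. RSS = √0.356041 = 0.597.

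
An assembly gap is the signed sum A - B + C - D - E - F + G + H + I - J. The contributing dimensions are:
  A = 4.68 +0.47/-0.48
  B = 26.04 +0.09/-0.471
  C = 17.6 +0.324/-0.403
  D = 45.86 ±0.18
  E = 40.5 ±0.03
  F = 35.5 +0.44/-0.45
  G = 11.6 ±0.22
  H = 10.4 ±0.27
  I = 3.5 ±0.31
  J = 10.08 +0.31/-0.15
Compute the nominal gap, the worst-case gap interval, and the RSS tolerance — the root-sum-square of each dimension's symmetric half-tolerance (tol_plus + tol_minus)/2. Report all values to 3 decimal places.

nominal=-110.200 wc=[-112.933,-107.325] rss=0.969

Stack each dimension's contribution:
  +A: nom +4.680 → Σnom=4.680; wc +0.470/-0.480 → slack +0.470/-0.480; half-tol=0.475, Σhalf²=0.225625
  -B: nom -26.040 → Σnom=-21.360; wc +0.471/-0.090 → slack +0.941/-0.570; half-tol=0.280, Σhalf²=0.304305
  +C: nom +17.600 → Σnom=-3.760; wc +0.324/-0.403 → slack +1.265/-0.973; half-tol=0.364, Σhalf²=0.436438
  -D: nom -45.860 → Σnom=-49.620; wc +0.180/-0.180 → slack +1.445/-1.153; half-tol=0.180, Σhalf²=0.468838
  -E: nom -40.500 → Σnom=-90.120; wc +0.030/-0.030 → slack +1.475/-1.183; half-tol=0.030, Σhalf²=0.469738
  -F: nom -35.500 → Σnom=-125.620; wc +0.450/-0.440 → slack +1.925/-1.623; half-tol=0.445, Σhalf²=0.667763
  +G: nom +11.600 → Σnom=-114.020; wc +0.220/-0.220 → slack +2.145/-1.843; half-tol=0.220, Σhalf²=0.716163
  +H: nom +10.400 → Σnom=-103.620; wc +0.270/-0.270 → slack +2.415/-2.113; half-tol=0.270, Σhalf²=0.789062
  +I: nom +3.500 → Σnom=-100.120; wc +0.310/-0.310 → slack +2.725/-2.423; half-tol=0.310, Σhalf²=0.885162
  -J: nom -10.080 → Σnom=-110.200; wc +0.150/-0.310 → slack +2.875/-2.733; half-tol=0.230, Σhalf²=0.938062
Nominal = -110.200. Worst-case = [-110.200 - 2.733, -110.200 + 2.875] = [-112.933, -107.325]. RSS = √0.938062 = 0.969.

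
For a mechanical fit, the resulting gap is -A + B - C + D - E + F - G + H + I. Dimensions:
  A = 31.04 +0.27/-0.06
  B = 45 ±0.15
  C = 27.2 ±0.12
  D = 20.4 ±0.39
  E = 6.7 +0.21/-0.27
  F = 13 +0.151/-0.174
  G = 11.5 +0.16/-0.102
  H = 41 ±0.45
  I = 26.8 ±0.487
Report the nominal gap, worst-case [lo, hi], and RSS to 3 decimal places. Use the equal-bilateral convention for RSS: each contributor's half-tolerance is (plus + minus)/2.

nominal=69.760 wc=[67.349,71.940] rss=0.870

Stack each dimension's contribution:
  -A: nom -31.040 → Σnom=-31.040; wc +0.060/-0.270 → slack +0.060/-0.270; half-tol=0.165, Σhalf²=0.027225
  +B: nom +45.000 → Σnom=13.960; wc +0.150/-0.150 → slack +0.210/-0.420; half-tol=0.150, Σhalf²=0.049725
  -C: nom -27.200 → Σnom=-13.240; wc +0.120/-0.120 → slack +0.330/-0.540; half-tol=0.120, Σhalf²=0.064125
  +D: nom +20.400 → Σnom=7.160; wc +0.390/-0.390 → slack +0.720/-0.930; half-tol=0.390, Σhalf²=0.216225
  -E: nom -6.700 → Σnom=0.460; wc +0.270/-0.210 → slack +0.990/-1.140; half-tol=0.240, Σhalf²=0.273825
  +F: nom +13.000 → Σnom=13.460; wc +0.151/-0.174 → slack +1.141/-1.314; half-tol=0.162, Σhalf²=0.300231
  -G: nom -11.500 → Σnom=1.960; wc +0.102/-0.160 → slack +1.243/-1.474; half-tol=0.131, Σhalf²=0.317392
  +H: nom +41.000 → Σnom=42.960; wc +0.450/-0.450 → slack +1.693/-1.924; half-tol=0.450, Σhalf²=0.519892
  +I: nom +26.800 → Σnom=69.760; wc +0.487/-0.487 → slack +2.180/-2.411; half-tol=0.487, Σhalf²=0.757061
Nominal = 69.760. Worst-case = [69.760 - 2.411, 69.760 + 2.180] = [67.349, 71.940]. RSS = √0.757061 = 0.870.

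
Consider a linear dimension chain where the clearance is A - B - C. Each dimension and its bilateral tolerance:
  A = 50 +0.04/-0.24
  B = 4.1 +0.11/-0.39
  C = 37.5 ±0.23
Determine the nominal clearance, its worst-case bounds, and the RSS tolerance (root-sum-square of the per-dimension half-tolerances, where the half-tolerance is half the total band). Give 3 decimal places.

nominal=8.400 wc=[7.820,9.060] rss=0.367

Stack each dimension's contribution:
  +A: nom +50.000 → Σnom=50.000; wc +0.040/-0.240 → slack +0.040/-0.240; half-tol=0.140, Σhalf²=0.019600
  -B: nom -4.100 → Σnom=45.900; wc +0.390/-0.110 → slack +0.430/-0.350; half-tol=0.250, Σhalf²=0.082100
  -C: nom -37.500 → Σnom=8.400; wc +0.230/-0.230 → slack +0.660/-0.580; half-tol=0.230, Σhalf²=0.135000
Nominal = 8.400. Worst-case = [8.400 - 0.580, 8.400 + 0.660] = [7.820, 9.060]. RSS = √0.135000 = 0.367.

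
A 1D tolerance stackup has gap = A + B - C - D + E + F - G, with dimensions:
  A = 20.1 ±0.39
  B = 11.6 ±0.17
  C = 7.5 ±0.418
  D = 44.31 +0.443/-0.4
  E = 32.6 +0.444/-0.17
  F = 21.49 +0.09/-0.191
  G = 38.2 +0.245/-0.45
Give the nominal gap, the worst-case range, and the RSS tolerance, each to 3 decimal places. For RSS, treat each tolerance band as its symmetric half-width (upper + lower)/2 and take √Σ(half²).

nominal=-4.220 wc=[-6.247,-1.858] rss=0.876

Stack each dimension's contribution:
  +A: nom +20.100 → Σnom=20.100; wc +0.390/-0.390 → slack +0.390/-0.390; half-tol=0.390, Σhalf²=0.152100
  +B: nom +11.600 → Σnom=31.700; wc +0.170/-0.170 → slack +0.560/-0.560; half-tol=0.170, Σhalf²=0.181000
  -C: nom -7.500 → Σnom=24.200; wc +0.418/-0.418 → slack +0.978/-0.978; half-tol=0.418, Σhalf²=0.355724
  -D: nom -44.310 → Σnom=-20.110; wc +0.400/-0.443 → slack +1.378/-1.421; half-tol=0.421, Σhalf²=0.533386
  +E: nom +32.600 → Σnom=12.490; wc +0.444/-0.170 → slack +1.822/-1.591; half-tol=0.307, Σhalf²=0.627635
  +F: nom +21.490 → Σnom=33.980; wc +0.090/-0.191 → slack +1.912/-1.782; half-tol=0.141, Σhalf²=0.647376
  -G: nom -38.200 → Σnom=-4.220; wc +0.450/-0.245 → slack +2.362/-2.027; half-tol=0.348, Σhalf²=0.768132
Nominal = -4.220. Worst-case = [-4.220 - 2.027, -4.220 + 2.362] = [-6.247, -1.858]. RSS = √0.768132 = 0.876.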